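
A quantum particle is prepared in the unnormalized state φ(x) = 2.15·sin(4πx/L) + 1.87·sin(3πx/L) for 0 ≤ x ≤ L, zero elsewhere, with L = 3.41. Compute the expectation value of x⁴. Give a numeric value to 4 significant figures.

5.731

⟨x⁴⟩ = ∫ x⁴·|φ|² dx / ∫|φ|² dx (integrals over the domain).
On 0 ≤ x ≤ L (j ≠ l): ∫sin²(jπx/L) dx = L/2, ∫sin(jπx/L)·sin(lπx/L) dx = 0; diagonal moments ∫x·sin²(jπx/L) dx = L²/4, ∫x²·sin²(jπx/L) dx = L³·(1/6 − 1/(4j²π²)); cross terms ∫x·sin(jπx/L)·sin(lπx/L) dx = 0 for j + l even and −4jlL²/(π²(j² − l²)²) for j + l odd, ∫x²·sin(jπx/L)·sin(lπx/L) dx = (−1)^(j+l)·4jlL³/(π²(j² − l²)²); higher powers the same way via product-to-sum and parts.
State is unnormalized: ∫|φ|² dx = 13.844, and ∫φ*·x⁴·φ dx = 79.338, so ⟨x⁴⟩ = 79.338 / 13.844.
⟨x⁴⟩ = 5.7310.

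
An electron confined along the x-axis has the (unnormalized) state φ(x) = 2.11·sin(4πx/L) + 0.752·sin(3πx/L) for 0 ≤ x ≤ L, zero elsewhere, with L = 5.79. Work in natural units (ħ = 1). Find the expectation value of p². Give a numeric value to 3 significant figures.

4.48

p² φ = −ħ² d²φ/dx²; ⟨p²⟩ = −ħ² ∫ φ*·φ'' dx / ∫|φ|² dx.
d²/dx² sin(jπx/L) = −(jπ/L)²·sin(jπx/L); on 0 ≤ x ≤ L, ∫sin²(jπx/L) dx = L/2 and ∫sin(jπx/L)·sin(lπx/L) dx = 0 for j ≠ l, so only diagonal terms survive in ∫|φ|² and ∫φ·φ″; ∫φ·φ′ dx = [φ²/2] between the walls = 0.
State is unnormalized: ∫|φ|² dx = 14.526, and ∫φ*·(−ħ² φ'') dx = 65.050, so ⟨p²⟩ = 65.050 / 14.526.
⟨p²⟩ = 4.4782.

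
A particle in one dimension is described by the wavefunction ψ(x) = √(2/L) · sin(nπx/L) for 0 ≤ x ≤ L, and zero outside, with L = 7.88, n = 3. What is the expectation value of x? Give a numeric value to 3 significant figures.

3.94

⟨x⟩ = ∫ x·|ψ|² dx (integrals over the domain).
With sin²θ = (1 − cos2θ)/2 on 0 ≤ x ≤ L: ∫sin²(nπx/L) dx = L/2, ∫x·sin²(nπx/L) dx = L²/4, ∫x²·sin²(nπx/L) dx = L³·(1/6 − 1/(4n²π²)); higher powers xᵏ the same way, integrating xᵏ·cos(2nπx/L) by parts.
⟨x⟩ = 3.9400.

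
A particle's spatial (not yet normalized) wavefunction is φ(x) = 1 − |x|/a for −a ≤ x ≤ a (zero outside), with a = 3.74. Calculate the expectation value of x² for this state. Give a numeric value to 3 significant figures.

⟨x²⟩ = ∫ x²·|φ|² dx / ∫|φ|² dx (integrals over the domain).
φ is even, so ∫ over [−a, a] = 2∫₀ᵃ with φ = 1 − x/a there: ∫₀ᵃ (1 − x/a)² dx = a/3, ∫₀ᵃ x²(1 − x/a)² dx = a³/30, ∫₀ᵃ x⁴(1 − x/a)² dx = a⁵/105.
State is unnormalized: ∫|φ|² dx = 2.4933, and ∫φ*·x²·φ dx = 3.4876, so ⟨x²⟩ = 3.4876 / 2.4933.
⟨x²⟩ = 1.3988.

1.40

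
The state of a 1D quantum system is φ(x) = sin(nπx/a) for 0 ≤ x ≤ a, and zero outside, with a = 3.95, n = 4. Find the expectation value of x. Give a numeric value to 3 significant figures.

1.98

⟨x⟩ = ∫ x·|φ|² dx / ∫|φ|² dx (integrals over the domain).
With sin²θ = (1 − cos2θ)/2 on 0 ≤ x ≤ a: ∫sin²(nπx/a) dx = a/2, ∫x·sin²(nπx/a) dx = a²/4, ∫x²·sin²(nπx/a) dx = a³·(1/6 − 1/(4n²π²)); higher powers xᵏ the same way, integrating xᵏ·cos(2nπx/a) by parts.
State is unnormalized: ∫|φ|² dx = 1.9750, and ∫φ*·x·φ dx = 3.9006, so ⟨x⟩ = 3.9006 / 1.9750.
⟨x⟩ = 1.9750.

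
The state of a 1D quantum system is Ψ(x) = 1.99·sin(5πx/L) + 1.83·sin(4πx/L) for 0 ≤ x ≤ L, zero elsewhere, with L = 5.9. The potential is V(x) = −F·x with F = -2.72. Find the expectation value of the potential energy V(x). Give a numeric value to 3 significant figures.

⟨V⟩ = ∫ V(x)·|Ψ|² dx / ∫|Ψ|² dx.
On 0 ≤ x ≤ L (j ≠ l): ∫sin²(jπx/L) dx = L/2, ∫sin(jπx/L)·sin(lπx/L) dx = 0; diagonal moments ∫x·sin²(jπx/L) dx = L²/4, ∫x²·sin²(jπx/L) dx = L³·(1/6 − 1/(4j²π²)); cross terms ∫x·sin(jπx/L)·sin(lπx/L) dx = 0 for j + l even and −4jlL²/(π²(j² − l²)²) for j + l odd, ∫x²·sin(jπx/L)·sin(lπx/L) dx = (−1)^(j+l)·4jlL³/(π²(j² − l²)²); higher powers the same way via product-to-sum and parts.
State is unnormalized: ∫|Ψ|² dx = 21.562, and ∫Ψ*·V(x)·Ψ dx = 104.00, so ⟨V⟩ = 104.00 / 21.562.
⟨V⟩ = 4.8234.

4.82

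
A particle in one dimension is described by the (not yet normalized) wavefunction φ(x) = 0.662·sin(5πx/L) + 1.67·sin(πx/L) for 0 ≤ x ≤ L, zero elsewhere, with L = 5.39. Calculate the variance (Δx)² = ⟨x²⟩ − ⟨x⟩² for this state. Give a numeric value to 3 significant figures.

1.28

Compute ⟨x⟩ and ⟨x²⟩ separately, then (Δx)² = ⟨x²⟩ − ⟨x⟩².
On 0 ≤ x ≤ L (j ≠ l): ∫sin²(jπx/L) dx = L/2, ∫sin(jπx/L)·sin(lπx/L) dx = 0; diagonal moments ∫x·sin²(jπx/L) dx = L²/4, ∫x²·sin²(jπx/L) dx = L³·(1/6 − 1/(4j²π²)); cross terms ∫x·sin(jπx/L)·sin(lπx/L) dx = 0 for j + l even and −4jlL²/(π²(j² − l²)²) for j + l odd, ∫x²·sin(jπx/L)·sin(lπx/L) dx = (−1)^(j+l)·4jlL³/(π²(j² − l²)²); higher powers the same way via product-to-sum and parts.
Normalization: ∫|φ|² dx = 8.6972.
⟨x⟩ = 2.6950 and ⟨x²⟩ = 8.5442.
(Δx)² = 8.5442 − (2.6950)² = 1.2811.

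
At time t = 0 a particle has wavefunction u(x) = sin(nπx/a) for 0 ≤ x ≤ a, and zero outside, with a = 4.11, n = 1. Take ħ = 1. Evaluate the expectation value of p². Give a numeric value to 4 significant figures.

p² u = −ħ² d²u/dx²; ⟨p²⟩ = −ħ² ∫ u*·u'' dx / ∫|u|² dx.
d/dx sin(nπx/a) = (nπ/a)·cos(nπx/a) and d²/dx² sin(nπx/a) = −(nπ/a)²·sin(nπx/a); on 0 ≤ x ≤ a, ∫sin²(nπx/a) dx = a/2 and ∫sin(nπx/a)·cos(nπx/a) dx = 0.
State is unnormalized: ∫|u|² dx = 2.0550, and ∫u*·(−ħ² u'') dx = 1.2007, so ⟨p²⟩ = 1.2007 / 2.0550.
⟨p²⟩ = 0.58427.

0.5843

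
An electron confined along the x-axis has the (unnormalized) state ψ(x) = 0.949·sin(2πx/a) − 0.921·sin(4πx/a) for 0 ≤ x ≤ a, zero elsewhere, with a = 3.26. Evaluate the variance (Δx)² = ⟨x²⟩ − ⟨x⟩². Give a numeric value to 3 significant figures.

0.322

Compute ⟨x⟩ and ⟨x²⟩ separately, then (Δx)² = ⟨x²⟩ − ⟨x⟩².
On 0 ≤ x ≤ a (j ≠ l): ∫sin²(jπx/a) dx = a/2, ∫sin(jπx/a)·sin(lπx/a) dx = 0; diagonal moments ∫x·sin²(jπx/a) dx = a²/4, ∫x²·sin²(jπx/a) dx = a³·(1/6 − 1/(4j²π²)); cross terms ∫x·sin(jπx/a)·sin(lπx/a) dx = 0 for j + l even and −4jla²/(π²(j² − l²)²) for j + l odd, ∫x²·sin(jπx/a)·sin(lπx/a) dx = (−1)^(j+l)·4jla³/(π²(j² − l²)²); higher powers the same way via product-to-sum and parts.
Normalization: ∫|ψ|² dx = 2.8506.
⟨x⟩ = 1.6300 and ⟨x²⟩ = 2.9785.
(Δx)² = 2.9785 − (1.6300)² = 0.32163.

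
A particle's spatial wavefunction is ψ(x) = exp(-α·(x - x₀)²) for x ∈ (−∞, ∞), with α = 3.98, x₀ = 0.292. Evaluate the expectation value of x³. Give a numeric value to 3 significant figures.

0.0799

⟨x³⟩ = ∫ x³·|ψ|² dx / ∫|ψ|² dx (integrals over the domain).
Gaussian moments (u = x − x₀): ∫u^(2j)·e^(−2αu²) du = (2j−1)!!/(4α)^j · √(π/(2α)), odd powers integrate to 0; here √(π/(2α)) = 0.62823.
State is unnormalized: ∫|ψ|² dx = 0.62823, and ∫ψ*·x³·ψ dx = 0.050210, so ⟨x³⟩ = 0.050210 / 0.62823.
⟨x³⟩ = 0.079922.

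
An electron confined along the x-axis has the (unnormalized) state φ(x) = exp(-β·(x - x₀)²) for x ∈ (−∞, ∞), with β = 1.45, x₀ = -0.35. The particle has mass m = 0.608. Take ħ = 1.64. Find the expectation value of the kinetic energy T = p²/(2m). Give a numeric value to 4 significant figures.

3.207

T = −(ħ²/2m) d²/dx², so ⟨T⟩ = −(ħ²/2m) ∫ φ*·φ'' dx / ∫|φ|² dx; with m = 0.608.
Gaussian moments (u = x − x₀): ∫u^(2j)·e^(−2βu²) du = (2j−1)!!/(4β)^j · √(π/(2β)), odd powers integrate to 0; here √(π/(2β)) = 1.0408. Derivatives: d/dx e^(−βu²) = −2βu·e^(−βu²), d²/dx² e^(−βu²) = (4β²u² − 2β)·e^(−βu²).
State is unnormalized: ∫|φ|² dx = 1.0408, and ∫φ*·(−ħ²/2m · φ'') dx = 3.3381, so ⟨T⟩ = 3.3381 / 1.0408.
⟨T⟩ = 3.2072.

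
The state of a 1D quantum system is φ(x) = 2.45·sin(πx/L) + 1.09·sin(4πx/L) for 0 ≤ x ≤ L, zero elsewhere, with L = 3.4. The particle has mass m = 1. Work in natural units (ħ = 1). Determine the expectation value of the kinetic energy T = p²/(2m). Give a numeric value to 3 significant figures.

T = −(ħ²/2m) d²/dx², so ⟨T⟩ = −(ħ²/2m) ∫ φ*·φ'' dx / ∫|φ|² dx; with m = 1.
d²/dx² sin(jπx/L) = −(jπ/L)²·sin(jπx/L); on 0 ≤ x ≤ L, ∫sin²(jπx/L) dx = L/2 and ∫sin(jπx/L)·sin(lπx/L) dx = 0 for j ≠ l, so only diagonal terms survive in ∫|φ|² and ∫φ·φ″; ∫φ·φ′ dx = [φ²/2] between the walls = 0.
State is unnormalized: ∫|φ|² dx = 12.224, and ∫φ*·(−ħ²/2m · φ'') dx = 18.151, so ⟨T⟩ = 18.151 / 12.224.
⟨T⟩ = 1.4849.

1.48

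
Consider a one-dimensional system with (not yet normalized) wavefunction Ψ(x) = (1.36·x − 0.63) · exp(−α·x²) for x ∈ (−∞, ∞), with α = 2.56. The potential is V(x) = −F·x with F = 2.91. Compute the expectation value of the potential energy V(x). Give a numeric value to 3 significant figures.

⟨V⟩ = ∫ V(x)·|Ψ|² dx / ∫|Ψ|² dx.
Expand each integrand as polynomial × e^(−2αx²) and use ∫x^(2j)·e^(−2αx²) dx = (2j−1)!!/(4α)^j · √(π/(2α)), odd powers → 0; here √(π/(2α)) = 0.78332.
State is unnormalized: ∫|Ψ|² dx = 0.45239, and ∫Ψ*·V(x)·Ψ dx = 0.38145, so ⟨V⟩ = 0.38145 / 0.45239.
⟨V⟩ = 0.84320.

0.843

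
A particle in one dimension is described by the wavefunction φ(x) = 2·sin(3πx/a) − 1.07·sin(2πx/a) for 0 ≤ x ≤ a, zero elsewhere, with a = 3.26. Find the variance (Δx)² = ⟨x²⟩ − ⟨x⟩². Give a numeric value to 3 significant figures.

Compute ⟨x⟩ and ⟨x²⟩ separately, then (Δx)² = ⟨x²⟩ − ⟨x⟩².
On 0 ≤ x ≤ a (j ≠ l): ∫sin²(jπx/a) dx = a/2, ∫sin(jπx/a)·sin(lπx/a) dx = 0; diagonal moments ∫x·sin²(jπx/a) dx = a²/4, ∫x²·sin²(jπx/a) dx = a³·(1/6 − 1/(4j²π²)); cross terms ∫x·sin(jπx/a)·sin(lπx/a) dx = 0 for j + l even and −4jla²/(π²(j² − l²)²) for j + l odd, ∫x²·sin(jπx/a)·sin(lπx/a) dx = (−1)^(j+l)·4jla³/(π²(j² − l²)²); higher powers the same way via product-to-sum and parts.
Normalization: ∫|φ|² dx = 8.3862.
⟨x⟩ = 2.1576 and ⟨x²⟩ = 5.1860.
(Δx)² = 5.1860 − (2.1576)² = 0.53083.

0.531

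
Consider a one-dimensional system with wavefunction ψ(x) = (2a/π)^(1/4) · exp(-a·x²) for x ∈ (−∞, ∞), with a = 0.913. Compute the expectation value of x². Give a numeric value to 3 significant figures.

0.274

⟨x²⟩ = ∫ x²·|ψ|² dx (integrals over the domain).
Gaussian moments: ∫x^(2j)·e^(−2ax²) dx = (2j−1)!!/(4a)^j · √(π/(2a)), odd powers integrate to 0; here √(π/(2a)) = 1.3117.
⟨x²⟩ = 0.27382.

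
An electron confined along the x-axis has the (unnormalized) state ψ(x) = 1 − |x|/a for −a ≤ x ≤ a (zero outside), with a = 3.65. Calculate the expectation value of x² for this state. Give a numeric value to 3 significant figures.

1.33

⟨x²⟩ = ∫ x²·|ψ|² dx / ∫|ψ|² dx (integrals over the domain).
ψ is even, so ∫ over [−a, a] = 2∫₀ᵃ with ψ = 1 − x/a there: ∫₀ᵃ (1 − x/a)² dx = a/3, ∫₀ᵃ x²(1 − x/a)² dx = a³/30, ∫₀ᵃ x⁴(1 − x/a)² dx = a⁵/105.
State is unnormalized: ∫|ψ|² dx = 2.4333, and ∫ψ*·x²·ψ dx = 3.2418, so ⟨x²⟩ = 3.2418 / 2.4333.
⟨x²⟩ = 1.3323.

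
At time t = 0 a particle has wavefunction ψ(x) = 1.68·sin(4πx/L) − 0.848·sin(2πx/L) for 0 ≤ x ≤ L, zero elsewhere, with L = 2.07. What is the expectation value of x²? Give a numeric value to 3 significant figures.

1.25

⟨x²⟩ = ∫ x²·|ψ|² dx / ∫|ψ|² dx (integrals over the domain).
On 0 ≤ x ≤ L (j ≠ l): ∫sin²(jπx/L) dx = L/2, ∫sin(jπx/L)·sin(lπx/L) dx = 0; diagonal moments ∫x·sin²(jπx/L) dx = L²/4, ∫x²·sin²(jπx/L) dx = L³·(1/6 − 1/(4j²π²)); cross terms ∫x·sin(jπx/L)·sin(lπx/L) dx = 0 for j + l even and −4jlL²/(π²(j² − l²)²) for j + l odd, ∫x²·sin(jπx/L)·sin(lπx/L) dx = (−1)^(j+l)·4jlL³/(π²(j² − l²)²); higher powers the same way via product-to-sum and parts.
State is unnormalized: ∫|ψ|² dx = 3.6655, and ∫ψ*·x²·ψ dx = 4.5863, so ⟨x²⟩ = 4.5863 / 3.6655.
⟨x²⟩ = 1.2512.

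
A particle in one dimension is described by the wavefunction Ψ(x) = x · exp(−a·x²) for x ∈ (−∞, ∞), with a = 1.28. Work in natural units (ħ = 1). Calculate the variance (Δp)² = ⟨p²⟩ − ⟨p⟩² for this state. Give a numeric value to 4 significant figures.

3.840

Compute ⟨p⟩ and ⟨p²⟩ separately; (Δp)² = ⟨p²⟩ − ⟨p⟩².
Expand each integrand as polynomial × e^(−2ax²) and use ∫x^(2j)·e^(−2ax²) dx = (2j−1)!!/(4a)^j · √(π/(2a)), odd powers → 0; here √(π/(2a)) = 1.1078. Differentiate with the product rule, d/dx e^(−ax²) = −2ax·e^(−ax²).
Normalization: ∫|Ψ|² dx = 0.21636.
⟨p⟩ = 0.0000 and ⟨p²⟩ = 3.8400.
(Δp)² = 3.8400 − (0.0000)² = 3.8400.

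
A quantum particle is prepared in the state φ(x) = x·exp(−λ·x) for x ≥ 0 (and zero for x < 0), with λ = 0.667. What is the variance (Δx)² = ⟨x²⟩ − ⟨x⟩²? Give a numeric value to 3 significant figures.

1.69

Compute ⟨x⟩ and ⟨x²⟩ separately, then (Δx)² = ⟨x²⟩ − ⟨x⟩².
Every integrand reduces to terms xʲ·e^(−2λx) on [0, ∞); use ∫₀^∞ xʲ·e^(−2λx) dx = j!/(2λ)^(j+1).
Normalization: ∫|φ|² dx = 0.84249.
⟨x⟩ = 2.2489 and ⟨x²⟩ = 6.7433.
(Δx)² = 6.7433 − (2.2489)² = 1.6858.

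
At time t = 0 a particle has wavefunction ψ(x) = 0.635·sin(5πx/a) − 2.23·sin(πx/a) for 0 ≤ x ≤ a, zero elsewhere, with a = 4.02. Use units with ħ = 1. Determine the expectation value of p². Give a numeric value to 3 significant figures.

p² ψ = −ħ² d²ψ/dx²; ⟨p²⟩ = −ħ² ∫ ψ*·ψ'' dx / ∫|ψ|² dx.
d²/dx² sin(jπx/a) = −(jπ/a)²·sin(jπx/a); on 0 ≤ x ≤ a, ∫sin²(jπx/a) dx = a/2 and ∫sin(jπx/a)·sin(lπx/a) dx = 0 for j ≠ l, so only diagonal terms survive in ∫|ψ|² and ∫ψ·ψ″; ∫ψ·ψ′ dx = [ψ²/2] between the walls = 0.
State is unnormalized: ∫|ψ|² dx = 10.806, and ∫ψ*·(−ħ² ψ'') dx = 18.479, so ⟨p²⟩ = 18.479 / 10.806.
⟨p²⟩ = 1.7101.

1.71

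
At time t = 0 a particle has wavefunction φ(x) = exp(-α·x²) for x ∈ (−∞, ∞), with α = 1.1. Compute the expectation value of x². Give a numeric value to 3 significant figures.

0.227

⟨x²⟩ = ∫ x²·|φ|² dx / ∫|φ|² dx (integrals over the domain).
Gaussian moments: ∫x^(2j)·e^(−2αx²) dx = (2j−1)!!/(4α)^j · √(π/(2α)), odd powers integrate to 0; here √(π/(2α)) = 1.1950.
State is unnormalized: ∫|φ|² dx = 1.1950, and ∫φ*·x²·φ dx = 0.27159, so ⟨x²⟩ = 0.27159 / 1.1950.
⟨x²⟩ = 0.22727.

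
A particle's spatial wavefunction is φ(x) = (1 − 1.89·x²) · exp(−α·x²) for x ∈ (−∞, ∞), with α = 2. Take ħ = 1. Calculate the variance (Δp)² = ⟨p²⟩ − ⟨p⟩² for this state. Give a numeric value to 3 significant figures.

5.36

Compute ⟨p⟩ and ⟨p²⟩ separately; (Δp)² = ⟨p²⟩ − ⟨p⟩².
Expand each integrand as polynomial × e^(−2αx²) and use ∫x^(2j)·e^(−2αx²) dx = (2j−1)!!/(4α)^j · √(π/(2α)), odd powers → 0; here √(π/(2α)) = 0.88623. Differentiate with the product rule, d/dx e^(−αx²) = −2αx·e^(−αx²).
Normalization: ∫|φ|² dx = 0.61588.
⟨p⟩ = 0.0000 and ⟨p²⟩ = 5.3622.
(Δp)² = 5.3622 − (0.0000)² = 5.3622.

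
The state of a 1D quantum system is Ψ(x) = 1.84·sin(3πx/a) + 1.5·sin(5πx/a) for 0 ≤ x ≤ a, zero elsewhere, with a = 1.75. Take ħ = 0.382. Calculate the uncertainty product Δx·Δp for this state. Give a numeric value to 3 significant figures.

Δx = √(⟨x²⟩−⟨x⟩²), Δp = √(⟨p²⟩−⟨p⟩²).
On 0 ≤ x ≤ a (j ≠ l): ∫sin²(jπx/a) dx = a/2, ∫sin(jπx/a)·sin(lπx/a) dx = 0; diagonal moments ∫x·sin²(jπx/a) dx = a²/4, ∫x²·sin²(jπx/a) dx = a³·(1/6 − 1/(4j²π²)); cross terms ∫x·sin(jπx/a)·sin(lπx/a) dx = 0 for j + l even and −4jla²/(π²(j² − l²)²) for j + l odd, ∫x²·sin(jπx/a)·sin(lπx/a) dx = (−1)^(j+l)·4jla³/(π²(j² − l²)²); higher powers the same way via product-to-sum and parts. d²/dx² sin(jπx/a) = −(jπ/a)²·sin(jπx/a); on 0 ≤ x ≤ a, ∫sin²(jπx/a) dx = a/2 and ∫sin(jπx/a)·sin(lπx/a) dx = 0 for j ≠ l, so only diagonal terms survive in ∫|Ψ|² and ∫Ψ·Ψ″; ∫Ψ·Ψ′ dx = [Ψ²/2] between the walls = 0.
Normalization: ∫|Ψ|² dx = 4.9312.
⟨x⟩ = 0.87500, ⟨x²⟩ = 1.1505 ⇒ Δx = 0.62036.
⟨p⟩ = 0.0000, ⟨p²⟩ = 7.2365 ⇒ Δp = 2.6901.
Δx·Δp = 1.6688.

1.67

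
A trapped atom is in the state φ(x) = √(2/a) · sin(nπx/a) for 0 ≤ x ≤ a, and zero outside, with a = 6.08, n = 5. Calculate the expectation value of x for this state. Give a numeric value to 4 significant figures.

3.040

⟨x⟩ = ∫ x·|φ|² dx (integrals over the domain).
With sin²θ = (1 − cos2θ)/2 on 0 ≤ x ≤ a: ∫sin²(nπx/a) dx = a/2, ∫x·sin²(nπx/a) dx = a²/4, ∫x²·sin²(nπx/a) dx = a³·(1/6 − 1/(4n²π²)); higher powers xᵏ the same way, integrating xᵏ·cos(2nπx/a) by parts.
⟨x⟩ = 3.0400.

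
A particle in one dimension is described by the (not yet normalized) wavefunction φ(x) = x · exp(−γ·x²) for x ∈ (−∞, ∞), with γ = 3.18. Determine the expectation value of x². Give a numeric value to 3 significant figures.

0.236

⟨x²⟩ = ∫ x²·|φ|² dx / ∫|φ|² dx (integrals over the domain).
Expand each integrand as polynomial × e^(−2γx²) and use ∫x^(2j)·e^(−2γx²) dx = (2j−1)!!/(4γ)^j · √(π/(2γ)), odd powers → 0; here √(π/(2γ)) = 0.70282.
State is unnormalized: ∫|φ|² dx = 0.055253, and ∫φ*·x²·φ dx = 0.013031, so ⟨x²⟩ = 0.013031 / 0.055253.
⟨x²⟩ = 0.23585.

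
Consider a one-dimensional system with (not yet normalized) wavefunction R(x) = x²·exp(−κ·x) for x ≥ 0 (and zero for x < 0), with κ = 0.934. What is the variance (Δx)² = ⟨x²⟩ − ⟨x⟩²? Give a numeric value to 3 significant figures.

Compute ⟨x⟩ and ⟨x²⟩ separately, then (Δx)² = ⟨x²⟩ − ⟨x⟩².
Every integrand reduces to terms xʲ·e^(−2κx) on [0, ∞); use ∫₀^∞ xʲ·e^(−2κx) dx = j!/(2κ)^(j+1).
Normalization: ∫|R|² dx = 1.0552.
⟨x⟩ = 2.6767 and ⟨x²⟩ = 8.5974.
(Δx)² = 8.5974 − (2.6767)² = 1.4329.

1.43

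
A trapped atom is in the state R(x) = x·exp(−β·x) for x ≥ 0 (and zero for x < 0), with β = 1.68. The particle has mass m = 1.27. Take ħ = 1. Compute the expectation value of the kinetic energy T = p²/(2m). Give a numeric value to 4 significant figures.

1.111

T = −(ħ²/2m) d²/dx², so ⟨T⟩ = −(ħ²/2m) ∫ R*·R'' dx / ∫|R|² dx; with m = 1.27.
Differentiate x·exp(−β·x) with the product rule; every integrand then reduces to terms xʲ·e^(−2βx) on [0, ∞), with ∫₀^∞ xʲ·e^(−2βx) dx = j!/(2β)^(j+1).
State is unnormalized: ∫|R|² dx = 0.052724, and ∫R*·(−ħ²/2m · R'') dx = 0.058586, so ⟨T⟩ = 0.058586 / 0.052724.
⟨T⟩ = 1.1112.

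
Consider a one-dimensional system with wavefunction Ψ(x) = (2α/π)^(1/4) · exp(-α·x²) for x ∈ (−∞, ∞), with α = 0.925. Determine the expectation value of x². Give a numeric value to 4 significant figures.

0.2703

⟨x²⟩ = ∫ x²·|Ψ|² dx (integrals over the domain).
Gaussian moments: ∫x^(2j)·e^(−2αx²) dx = (2j−1)!!/(4α)^j · √(π/(2α)), odd powers integrate to 0; here √(π/(2α)) = 1.3031.
⟨x²⟩ = 0.27027.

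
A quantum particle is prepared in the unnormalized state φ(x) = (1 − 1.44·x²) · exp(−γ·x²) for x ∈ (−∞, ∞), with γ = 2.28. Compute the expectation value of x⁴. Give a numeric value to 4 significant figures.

⟨x⁴⟩ = ∫ x⁴·|φ|² dx / ∫|φ|² dx (integrals over the domain).
Expand each integrand as polynomial × e^(−2γx²) and use ∫x^(2j)·e^(−2γx²) dx = (2j−1)!!/(4γ)^j · √(π/(2γ)), odd powers → 0; here √(π/(2γ)) = 0.83003.
State is unnormalized: ∫|φ|² dx = 0.62999, and ∫φ*·x⁴·φ dx = 0.0087907, so ⟨x⁴⟩ = 0.0087907 / 0.62999.
⟨x⁴⟩ = 0.013954.

0.01395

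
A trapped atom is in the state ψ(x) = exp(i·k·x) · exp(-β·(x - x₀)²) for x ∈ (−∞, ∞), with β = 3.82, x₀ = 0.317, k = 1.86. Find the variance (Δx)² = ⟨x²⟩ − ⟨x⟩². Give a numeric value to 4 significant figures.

0.06545

Compute ⟨x⟩ and ⟨x²⟩ separately, then (Δx)² = ⟨x²⟩ − ⟨x⟩².
Gaussian moments (u = x − x₀): ∫u^(2j)·e^(−2βu²) du = (2j−1)!!/(4β)^j · √(π/(2β)), odd powers integrate to 0; here √(π/(2β)) = 0.64125.
Normalization: ∫|ψ|² dx = 0.64125.
⟨x⟩ = 0.31700 and ⟨x²⟩ = 0.16593.
(Δx)² = 0.16593 − (0.31700)² = 0.065445.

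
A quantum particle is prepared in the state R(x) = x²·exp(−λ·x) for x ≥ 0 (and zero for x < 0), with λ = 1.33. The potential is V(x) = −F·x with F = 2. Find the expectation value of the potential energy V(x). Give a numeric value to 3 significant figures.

-3.76

⟨V⟩ = ∫ V(x)·|R|² dx / ∫|R|² dx.
Every integrand reduces to terms xʲ·e^(−2λx) on [0, ∞); use ∫₀^∞ xʲ·e^(−2λx) dx = j!/(2λ)^(j+1).
State is unnormalized: ∫|R|² dx = 0.18022, and ∫R*·V(x)·R dx = -0.67752, so ⟨V⟩ = -0.67752 / 0.18022.
⟨V⟩ = -3.7594.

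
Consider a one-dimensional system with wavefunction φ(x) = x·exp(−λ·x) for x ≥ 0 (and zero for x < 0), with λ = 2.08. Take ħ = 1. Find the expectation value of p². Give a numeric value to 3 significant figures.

p² φ = −ħ² d²φ/dx²; ⟨p²⟩ = −ħ² ∫ φ*·φ'' dx / ∫|φ|² dx.
Differentiate x·exp(−λ·x) with the product rule; every integrand then reduces to terms xʲ·e^(−2λx) on [0, ∞), with ∫₀^∞ xʲ·e^(−2λx) dx = j!/(2λ)^(j+1).
State is unnormalized: ∫|φ|² dx = 0.027781, and ∫φ*·(−ħ² φ'') dx = 0.12019, so ⟨p²⟩ = 0.12019 / 0.027781.
⟨p²⟩ = 4.3264.

4.33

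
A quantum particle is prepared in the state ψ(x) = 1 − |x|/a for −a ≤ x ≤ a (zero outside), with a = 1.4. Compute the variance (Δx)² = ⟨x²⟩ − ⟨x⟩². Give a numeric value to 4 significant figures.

Compute ⟨x⟩ and ⟨x²⟩ separately, then (Δx)² = ⟨x²⟩ − ⟨x⟩².
ψ is even, so ∫ over [−a, a] = 2∫₀ᵃ with ψ = 1 − x/a there: ∫₀ᵃ (1 − x/a)² dx = a/3, ∫₀ᵃ x²(1 − x/a)² dx = a³/30, ∫₀ᵃ x⁴(1 − x/a)² dx = a⁵/105.
Normalization: ∫|ψ|² dx = 0.93333.
⟨x⟩ = 0.0000 and ⟨x²⟩ = 0.19600.
(Δx)² = 0.19600 − (0.0000)² = 0.19600.

0.1960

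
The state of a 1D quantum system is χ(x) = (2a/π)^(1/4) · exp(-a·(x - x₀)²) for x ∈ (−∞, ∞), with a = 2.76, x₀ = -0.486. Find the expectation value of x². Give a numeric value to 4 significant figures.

⟨x²⟩ = ∫ x²·|χ|² dx (integrals over the domain).
Gaussian moments (u = x − x₀): ∫u^(2j)·e^(−2au²) du = (2j−1)!!/(4a)^j · √(π/(2a)), odd powers integrate to 0; here √(π/(2a)) = 0.75441.
⟨x²⟩ = 0.32678.

0.3268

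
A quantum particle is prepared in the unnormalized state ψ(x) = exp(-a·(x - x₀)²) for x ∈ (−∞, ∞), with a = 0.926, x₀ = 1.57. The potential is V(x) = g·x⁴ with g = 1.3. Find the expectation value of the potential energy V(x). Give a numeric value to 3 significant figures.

13.4

⟨V⟩ = ∫ V(x)·|ψ|² dx / ∫|ψ|² dx.
Gaussian moments (u = x − x₀): ∫u^(2j)·e^(−2au²) du = (2j−1)!!/(4a)^j · √(π/(2a)), odd powers integrate to 0; here √(π/(2a)) = 1.3024.
State is unnormalized: ∫|ψ|² dx = 1.3024, and ∫ψ*·V(x)·ψ dx = 17.418, so ⟨V⟩ = 17.418 / 1.3024.
⟨V⟩ = 13.373.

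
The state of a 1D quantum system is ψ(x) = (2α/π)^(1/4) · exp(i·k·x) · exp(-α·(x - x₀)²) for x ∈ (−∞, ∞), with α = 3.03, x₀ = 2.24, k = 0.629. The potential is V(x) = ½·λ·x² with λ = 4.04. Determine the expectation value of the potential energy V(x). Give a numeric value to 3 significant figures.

⟨V⟩ = ∫ V(x)·|ψ|² dx.
Gaussian moments (u = x − x₀): ∫u^(2j)·e^(−2αu²) du = (2j−1)!!/(4α)^j · √(π/(2α)), odd powers integrate to 0; here √(π/(2α)) = 0.72001.
⟨V⟩ = 10.302.

10.3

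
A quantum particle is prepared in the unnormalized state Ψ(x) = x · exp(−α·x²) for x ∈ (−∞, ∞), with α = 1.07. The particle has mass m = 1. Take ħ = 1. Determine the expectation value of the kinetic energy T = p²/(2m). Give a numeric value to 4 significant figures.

T = −(ħ²/2m) d²/dx², so ⟨T⟩ = −(ħ²/2m) ∫ Ψ*·Ψ'' dx / ∫|Ψ|² dx; with m = 1.
Expand each integrand as polynomial × e^(−2αx²) and use ∫x^(2j)·e^(−2αx²) dx = (2j−1)!!/(4α)^j · √(π/(2α)), odd powers → 0; here √(π/(2α)) = 1.2116. Differentiate with the product rule, d/dx e^(−αx²) = −2αx·e^(−αx²).
State is unnormalized: ∫|Ψ|² dx = 0.28309, and ∫Ψ*·(−ħ²/2m · Ψ'') dx = 0.45436, so ⟨T⟩ = 0.45436 / 0.28309.
⟨T⟩ = 1.6050.

1.605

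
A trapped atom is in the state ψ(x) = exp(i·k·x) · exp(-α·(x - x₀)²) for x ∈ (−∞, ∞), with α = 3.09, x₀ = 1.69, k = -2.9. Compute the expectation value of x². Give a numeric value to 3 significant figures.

⟨x²⟩ = ∫ x²·|ψ|² dx / ∫|ψ|² dx (integrals over the domain).
Gaussian moments (u = x − x₀): ∫u^(2j)·e^(−2αu²) du = (2j−1)!!/(4α)^j · √(π/(2α)), odd powers integrate to 0; here √(π/(2α)) = 0.71299.
State is unnormalized: ∫|ψ|² dx = 0.71299, and ∫ψ*·x²·ψ dx = 2.0940, so ⟨x²⟩ = 2.0940 / 0.71299.
⟨x²⟩ = 2.9370.

2.94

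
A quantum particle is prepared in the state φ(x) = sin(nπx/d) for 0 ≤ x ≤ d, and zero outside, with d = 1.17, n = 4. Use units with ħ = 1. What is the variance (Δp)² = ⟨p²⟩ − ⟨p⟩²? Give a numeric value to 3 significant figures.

Compute ⟨p⟩ and ⟨p²⟩ separately; (Δp)² = ⟨p²⟩ − ⟨p⟩².
d/dx sin(nπx/d) = (nπ/d)·cos(nπx/d) and d²/dx² sin(nπx/d) = −(nπ/d)²·sin(nπx/d); on 0 ≤ x ≤ d, ∫sin²(nπx/d) dx = d/2 and ∫sin(nπx/d)·cos(nπx/d) dx = 0.
Normalization: ∫|φ|² dx = 0.58500.
⟨p⟩ = 0.0000 and ⟨p²⟩ = 115.36.
(Δp)² = 115.36 − (0.0000)² = 115.36.

115.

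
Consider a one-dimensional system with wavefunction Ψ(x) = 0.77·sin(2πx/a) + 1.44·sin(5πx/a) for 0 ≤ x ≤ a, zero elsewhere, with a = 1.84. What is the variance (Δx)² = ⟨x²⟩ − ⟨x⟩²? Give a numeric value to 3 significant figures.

Compute ⟨x⟩ and ⟨x²⟩ separately, then (Δx)² = ⟨x²⟩ − ⟨x⟩².
On 0 ≤ x ≤ a (j ≠ l): ∫sin²(jπx/a) dx = a/2, ∫sin(jπx/a)·sin(lπx/a) dx = 0; diagonal moments ∫x·sin²(jπx/a) dx = a²/4, ∫x²·sin²(jπx/a) dx = a³·(1/6 − 1/(4j²π²)); cross terms ∫x·sin(jπx/a)·sin(lπx/a) dx = 0 for j + l even and −4jla²/(π²(j² − l²)²) for j + l odd, ∫x²·sin(jπx/a)·sin(lπx/a) dx = (−1)^(j+l)·4jla³/(π²(j² − l²)²); higher powers the same way via product-to-sum and parts.
Normalization: ∫|Ψ|² dx = 2.4532.
⟨x⟩ = 0.89187 and ⟨x²⟩ = 1.0619.
(Δx)² = 1.0619 − (0.89187)² = 0.26647.

0.266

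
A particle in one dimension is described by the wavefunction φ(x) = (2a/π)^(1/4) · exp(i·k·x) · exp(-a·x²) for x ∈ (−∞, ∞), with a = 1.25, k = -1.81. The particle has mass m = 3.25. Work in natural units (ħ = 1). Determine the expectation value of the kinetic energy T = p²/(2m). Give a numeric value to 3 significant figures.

0.696

T = −(ħ²/2m) d²/dx², so ⟨T⟩ = −(ħ²/2m) ∫ φ*·φ'' dx; with m = 3.25.
Gaussian moments: ∫x^(2j)·e^(−2ax²) dx = (2j−1)!!/(4a)^j · √(π/(2a)), odd powers integrate to 0; here √(π/(2a)) = 1.1210. Derivatives: φ′ = (ik − 2ax)·φ, φ″ = ((ik − 2ax)² − 2a)·φ; the odd-in-x pieces drop out.
⟨T⟩ = 0.69632.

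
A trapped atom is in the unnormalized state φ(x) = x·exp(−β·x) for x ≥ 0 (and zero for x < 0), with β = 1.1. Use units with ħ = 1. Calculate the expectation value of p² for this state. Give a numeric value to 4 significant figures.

p² φ = −ħ² d²φ/dx²; ⟨p²⟩ = −ħ² ∫ φ*·φ'' dx / ∫|φ|² dx.
Differentiate x·exp(−β·x) with the product rule; every integrand then reduces to terms xʲ·e^(−2βx) on [0, ∞), with ∫₀^∞ xʲ·e^(−2βx) dx = j!/(2β)^(j+1).
State is unnormalized: ∫|φ|² dx = 0.18783, and ∫φ*·(−ħ² φ'') dx = 0.22727, so ⟨p²⟩ = 0.22727 / 0.18783.
⟨p²⟩ = 1.2100.

1.210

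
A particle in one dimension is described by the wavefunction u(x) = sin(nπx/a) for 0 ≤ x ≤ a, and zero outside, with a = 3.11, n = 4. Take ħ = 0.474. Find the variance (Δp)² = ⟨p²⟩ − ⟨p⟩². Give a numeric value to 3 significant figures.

Compute ⟨p⟩ and ⟨p²⟩ separately; (Δp)² = ⟨p²⟩ − ⟨p⟩².
d/dx sin(nπx/a) = (nπ/a)·cos(nπx/a) and d²/dx² sin(nπx/a) = −(nπ/a)²·sin(nπx/a); on 0 ≤ x ≤ a, ∫sin²(nπx/a) dx = a/2 and ∫sin(nπx/a)·cos(nπx/a) dx = 0.
Normalization: ∫|u|² dx = 1.5550.
⟨p⟩ = 0.0000 and ⟨p²⟩ = 3.6682.
(Δp)² = 3.6682 − (0.0000)² = 3.6682.

3.67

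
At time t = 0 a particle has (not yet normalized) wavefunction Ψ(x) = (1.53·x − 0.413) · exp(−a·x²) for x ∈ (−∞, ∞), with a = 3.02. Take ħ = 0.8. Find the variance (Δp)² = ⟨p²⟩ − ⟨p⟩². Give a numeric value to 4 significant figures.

Compute ⟨p⟩ and ⟨p²⟩ separately; (Δp)² = ⟨p²⟩ − ⟨p⟩².
Expand each integrand as polynomial × e^(−2ax²) and use ∫x^(2j)·e^(−2ax²) dx = (2j−1)!!/(4a)^j · √(π/(2a)), odd powers → 0; here √(π/(2a)) = 0.72120. Differentiate with the product rule, d/dx e^(−ax²) = −2ax·e^(−ax²).
Normalization: ∫|Ψ|² dx = 0.26277.
⟨p⟩ = 0.0000 and ⟨p²⟩ = 3.9887.
(Δp)² = 3.9887 − (0.0000)² = 3.9887.

3.989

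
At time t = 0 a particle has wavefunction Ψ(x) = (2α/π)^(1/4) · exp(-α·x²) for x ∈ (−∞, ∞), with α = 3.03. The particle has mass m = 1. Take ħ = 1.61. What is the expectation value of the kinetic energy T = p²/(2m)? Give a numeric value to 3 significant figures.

3.93

T = −(ħ²/2m) d²/dx², so ⟨T⟩ = −(ħ²/2m) ∫ Ψ*·Ψ'' dx; with m = 1.
Gaussian moments: ∫x^(2j)·e^(−2αx²) dx = (2j−1)!!/(4α)^j · √(π/(2α)), odd powers integrate to 0; here √(π/(2α)) = 0.72001. Derivatives: d/dx e^(−αx²) = −2αx·e^(−αx²), d²/dx² e^(−αx²) = (4α²x² − 2α)·e^(−αx²).
⟨T⟩ = 3.9270.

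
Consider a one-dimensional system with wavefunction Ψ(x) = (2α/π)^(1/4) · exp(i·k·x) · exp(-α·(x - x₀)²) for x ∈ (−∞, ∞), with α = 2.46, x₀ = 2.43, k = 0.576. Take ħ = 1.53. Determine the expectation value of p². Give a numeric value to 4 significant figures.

p² Ψ = −ħ² d²Ψ/dx²; ⟨p²⟩ = −ħ² ∫ Ψ*·Ψ'' dx.
Gaussian moments (u = x − x₀): ∫u^(2j)·e^(−2αu²) du = (2j−1)!!/(4α)^j · √(π/(2α)), odd powers integrate to 0; here √(π/(2α)) = 0.79908. Derivatives: Ψ′ = (ik − 2αu)·Ψ, Ψ″ = ((ik − 2αu)² − 2α)·Ψ; the odd-in-u pieces drop out.
⟨p²⟩ = 6.5353.

6.535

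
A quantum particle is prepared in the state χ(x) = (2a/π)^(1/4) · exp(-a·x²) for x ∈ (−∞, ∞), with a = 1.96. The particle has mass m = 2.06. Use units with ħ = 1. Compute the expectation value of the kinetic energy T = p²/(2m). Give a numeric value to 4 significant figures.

T = −(ħ²/2m) d²/dx², so ⟨T⟩ = −(ħ²/2m) ∫ χ*·χ'' dx; with m = 2.06.
Gaussian moments: ∫x^(2j)·e^(−2ax²) dx = (2j−1)!!/(4a)^j · √(π/(2a)), odd powers integrate to 0; here √(π/(2a)) = 0.89522. Derivatives: d/dx e^(−ax²) = −2ax·e^(−ax²), d²/dx² e^(−ax²) = (4a²x² − 2a)·e^(−ax²).
⟨T⟩ = 0.47573.

0.4757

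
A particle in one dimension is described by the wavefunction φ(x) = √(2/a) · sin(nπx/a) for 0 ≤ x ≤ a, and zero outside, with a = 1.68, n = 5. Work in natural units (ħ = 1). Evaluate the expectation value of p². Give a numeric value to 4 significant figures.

p² φ = −ħ² d²φ/dx²; ⟨p²⟩ = −ħ² ∫ φ*·φ'' dx.
d/dx sin(nπx/a) = (nπ/a)·cos(nπx/a) and d²/dx² sin(nπx/a) = −(nπ/a)²·sin(nπx/a); on 0 ≤ x ≤ a, ∫sin²(nπx/a) dx = a/2 and ∫sin(nπx/a)·cos(nπx/a) dx = 0.
⟨p²⟩ = 87.422.

87.42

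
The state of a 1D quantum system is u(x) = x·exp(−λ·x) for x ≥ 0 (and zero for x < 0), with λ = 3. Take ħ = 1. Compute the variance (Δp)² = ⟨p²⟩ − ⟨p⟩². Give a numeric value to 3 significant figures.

Compute ⟨p⟩ and ⟨p²⟩ separately; (Δp)² = ⟨p²⟩ − ⟨p⟩².
Differentiate x·exp(−λ·x) with the product rule; every integrand then reduces to terms xʲ·e^(−2λx) on [0, ∞), with ∫₀^∞ xʲ·e^(−2λx) dx = j!/(2λ)^(j+1).
Normalization: ∫|u|² dx = 0.0092593.
⟨p⟩ = 0.0000 and ⟨p²⟩ = 9.0000.
(Δp)² = 9.0000 − (0.0000)² = 9.0000.

9.00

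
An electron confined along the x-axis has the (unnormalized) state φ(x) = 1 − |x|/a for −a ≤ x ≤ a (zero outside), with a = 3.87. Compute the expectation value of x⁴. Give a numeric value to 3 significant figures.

6.41

⟨x⁴⟩ = ∫ x⁴·|φ|² dx / ∫|φ|² dx (integrals over the domain).
φ is even, so ∫ over [−a, a] = 2∫₀ᵃ with φ = 1 − x/a there: ∫₀ᵃ (1 − x/a)² dx = a/3, ∫₀ᵃ x²(1 − x/a)² dx = a³/30, ∫₀ᵃ x⁴(1 − x/a)² dx = a⁵/105.
State is unnormalized: ∫|φ|² dx = 2.5800, and ∫φ*·x⁴·φ dx = 16.535, so ⟨x⁴⟩ = 16.535 / 2.5800.
⟨x⁴⟩ = 6.4088.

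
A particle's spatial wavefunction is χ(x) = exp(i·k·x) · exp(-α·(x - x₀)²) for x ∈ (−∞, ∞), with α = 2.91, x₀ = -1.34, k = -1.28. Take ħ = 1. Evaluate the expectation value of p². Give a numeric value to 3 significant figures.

p² χ = −ħ² d²χ/dx²; ⟨p²⟩ = −ħ² ∫ χ*·χ'' dx / ∫|χ|² dx.
Gaussian moments (u = x − x₀): ∫u^(2j)·e^(−2αu²) du = (2j−1)!!/(4α)^j · √(π/(2α)), odd powers integrate to 0; here √(π/(2α)) = 0.73471. Derivatives: χ′ = (ik − 2αu)·χ, χ″ = ((ik − 2αu)² − 2α)·χ; the odd-in-u pieces drop out.
State is unnormalized: ∫|χ|² dx = 0.73471, and ∫χ*·(−ħ² χ'') dx = 3.3417, so ⟨p²⟩ = 3.3417 / 0.73471.
⟨p²⟩ = 4.5484.

4.55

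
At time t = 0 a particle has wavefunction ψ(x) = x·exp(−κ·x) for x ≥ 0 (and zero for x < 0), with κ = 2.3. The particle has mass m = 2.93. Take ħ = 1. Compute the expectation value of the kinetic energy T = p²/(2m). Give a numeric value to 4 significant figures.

T = −(ħ²/2m) d²/dx², so ⟨T⟩ = −(ħ²/2m) ∫ ψ*·ψ'' dx / ∫|ψ|² dx; with m = 2.93.
Differentiate x·exp(−κ·x) with the product rule; every integrand then reduces to terms xʲ·e^(−2κx) on [0, ∞), with ∫₀^∞ xʲ·e^(−2κx) dx = j!/(2κ)^(j+1).
State is unnormalized: ∫|ψ|² dx = 0.020547, and ∫ψ*·(−ħ²/2m · ψ'') dx = 0.018549, so ⟨T⟩ = 0.018549 / 0.020547.
⟨T⟩ = 0.90273.

0.9027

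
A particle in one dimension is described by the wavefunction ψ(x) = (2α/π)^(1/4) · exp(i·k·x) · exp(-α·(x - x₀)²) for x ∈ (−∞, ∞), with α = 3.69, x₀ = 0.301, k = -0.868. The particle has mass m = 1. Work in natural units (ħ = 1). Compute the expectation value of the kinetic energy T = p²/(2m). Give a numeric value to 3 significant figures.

T = −(ħ²/2m) d²/dx², so ⟨T⟩ = −(ħ²/2m) ∫ ψ*·ψ'' dx; with m = 1.
Gaussian moments (u = x − x₀): ∫u^(2j)·e^(−2αu²) du = (2j−1)!!/(4α)^j · √(π/(2α)), odd powers integrate to 0; here √(π/(2α)) = 0.65245. Derivatives: ψ′ = (ik − 2αu)·ψ, ψ″ = ((ik − 2αu)² − 2α)·ψ; the odd-in-u pieces drop out.
⟨T⟩ = 2.2217.

2.22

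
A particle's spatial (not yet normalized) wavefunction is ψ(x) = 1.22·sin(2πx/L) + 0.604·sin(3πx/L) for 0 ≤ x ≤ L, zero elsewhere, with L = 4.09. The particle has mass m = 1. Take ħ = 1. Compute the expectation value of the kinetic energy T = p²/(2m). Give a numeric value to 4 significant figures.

1.470

T = −(ħ²/2m) d²/dx², so ⟨T⟩ = −(ħ²/2m) ∫ ψ*·ψ'' dx / ∫|ψ|² dx; with m = 1.
d²/dx² sin(jπx/L) = −(jπ/L)²·sin(jπx/L); on 0 ≤ x ≤ L, ∫sin²(jπx/L) dx = L/2 and ∫sin(jπx/L)·sin(lπx/L) dx = 0 for j ≠ l, so only diagonal terms survive in ∫|ψ|² and ∫ψ·ψ″; ∫ψ·ψ′ dx = [ψ²/2] between the walls = 0.
State is unnormalized: ∫|ψ|² dx = 3.7898, and ∫ψ*·(−ħ²/2m · ψ'') dx = 5.5724, so ⟨T⟩ = 5.5724 / 3.7898.
⟨T⟩ = 1.4704.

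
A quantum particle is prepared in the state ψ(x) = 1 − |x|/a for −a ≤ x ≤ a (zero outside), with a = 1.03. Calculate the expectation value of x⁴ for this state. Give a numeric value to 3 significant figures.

⟨x⁴⟩ = ∫ x⁴·|ψ|² dx / ∫|ψ|² dx (integrals over the domain).
ψ is even, so ∫ over [−a, a] = 2∫₀ᵃ with ψ = 1 − x/a there: ∫₀ᵃ (1 − x/a)² dx = a/3, ∫₀ᵃ x²(1 − x/a)² dx = a³/30, ∫₀ᵃ x⁴(1 − x/a)² dx = a⁵/105.
State is unnormalized: ∫|ψ|² dx = 0.68667, and ∫ψ*·x⁴·ψ dx = 0.022081, so ⟨x⁴⟩ = 0.022081 / 0.68667.
⟨x⁴⟩ = 0.032157.

0.0322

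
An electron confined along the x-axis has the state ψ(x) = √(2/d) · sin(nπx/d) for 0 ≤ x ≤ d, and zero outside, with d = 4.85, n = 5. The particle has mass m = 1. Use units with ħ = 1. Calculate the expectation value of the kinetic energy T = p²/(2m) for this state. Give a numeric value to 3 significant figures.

T = −(ħ²/2m) d²/dx², so ⟨T⟩ = −(ħ²/2m) ∫ ψ*·ψ'' dx; with m = 1.
d/dx sin(nπx/d) = (nπ/d)·cos(nπx/d) and d²/dx² sin(nπx/d) = −(nπ/d)²·sin(nπx/d); on 0 ≤ x ≤ d, ∫sin²(nπx/d) dx = d/2 and ∫sin(nπx/d)·cos(nπx/d) dx = 0.
⟨T⟩ = 5.2448.

5.24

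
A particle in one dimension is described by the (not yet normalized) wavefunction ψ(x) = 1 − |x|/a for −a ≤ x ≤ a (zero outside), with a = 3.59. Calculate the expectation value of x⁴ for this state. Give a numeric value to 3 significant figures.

4.75

⟨x⁴⟩ = ∫ x⁴·|ψ|² dx / ∫|ψ|² dx (integrals over the domain).
ψ is even, so ∫ over [−a, a] = 2∫₀ᵃ with ψ = 1 − x/a there: ∫₀ᵃ (1 − x/a)² dx = a/3, ∫₀ᵃ x²(1 − x/a)² dx = a³/30, ∫₀ᵃ x⁴(1 − x/a)² dx = a⁵/105.
State is unnormalized: ∫|ψ|² dx = 2.3933, and ∫ψ*·x⁴·ψ dx = 11.358, so ⟨x⁴⟩ = 11.358 / 2.3933.
⟨x⁴⟩ = 4.7458.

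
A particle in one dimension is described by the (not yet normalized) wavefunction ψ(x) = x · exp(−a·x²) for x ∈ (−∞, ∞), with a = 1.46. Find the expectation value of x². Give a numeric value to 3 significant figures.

⟨x²⟩ = ∫ x²·|ψ|² dx / ∫|ψ|² dx (integrals over the domain).
Expand each integrand as polynomial × e^(−2ax²) and use ∫x^(2j)·e^(−2ax²) dx = (2j−1)!!/(4a)^j · √(π/(2a)), odd powers → 0; here √(π/(2a)) = 1.0373.
State is unnormalized: ∫|ψ|² dx = 0.17761, and ∫ψ*·x²·ψ dx = 0.091239, so ⟨x²⟩ = 0.091239 / 0.17761.
⟨x²⟩ = 0.51370.

0.514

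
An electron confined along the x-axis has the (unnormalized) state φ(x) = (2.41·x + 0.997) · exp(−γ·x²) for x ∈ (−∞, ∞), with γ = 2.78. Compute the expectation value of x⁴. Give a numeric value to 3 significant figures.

0.0577

⟨x⁴⟩ = ∫ x⁴·|φ|² dx / ∫|φ|² dx (integrals over the domain).
Expand each integrand as polynomial × e^(−2γx²) and use ∫x^(2j)·e^(−2γx²) dx = (2j−1)!!/(4γ)^j · √(π/(2γ)), odd powers → 0; here √(π/(2γ)) = 0.75169.
State is unnormalized: ∫|φ|² dx = 1.1398, and ∫φ*·x⁴·φ dx = 0.065754, so ⟨x⁴⟩ = 0.065754 / 1.1398.
⟨x⁴⟩ = 0.057689.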